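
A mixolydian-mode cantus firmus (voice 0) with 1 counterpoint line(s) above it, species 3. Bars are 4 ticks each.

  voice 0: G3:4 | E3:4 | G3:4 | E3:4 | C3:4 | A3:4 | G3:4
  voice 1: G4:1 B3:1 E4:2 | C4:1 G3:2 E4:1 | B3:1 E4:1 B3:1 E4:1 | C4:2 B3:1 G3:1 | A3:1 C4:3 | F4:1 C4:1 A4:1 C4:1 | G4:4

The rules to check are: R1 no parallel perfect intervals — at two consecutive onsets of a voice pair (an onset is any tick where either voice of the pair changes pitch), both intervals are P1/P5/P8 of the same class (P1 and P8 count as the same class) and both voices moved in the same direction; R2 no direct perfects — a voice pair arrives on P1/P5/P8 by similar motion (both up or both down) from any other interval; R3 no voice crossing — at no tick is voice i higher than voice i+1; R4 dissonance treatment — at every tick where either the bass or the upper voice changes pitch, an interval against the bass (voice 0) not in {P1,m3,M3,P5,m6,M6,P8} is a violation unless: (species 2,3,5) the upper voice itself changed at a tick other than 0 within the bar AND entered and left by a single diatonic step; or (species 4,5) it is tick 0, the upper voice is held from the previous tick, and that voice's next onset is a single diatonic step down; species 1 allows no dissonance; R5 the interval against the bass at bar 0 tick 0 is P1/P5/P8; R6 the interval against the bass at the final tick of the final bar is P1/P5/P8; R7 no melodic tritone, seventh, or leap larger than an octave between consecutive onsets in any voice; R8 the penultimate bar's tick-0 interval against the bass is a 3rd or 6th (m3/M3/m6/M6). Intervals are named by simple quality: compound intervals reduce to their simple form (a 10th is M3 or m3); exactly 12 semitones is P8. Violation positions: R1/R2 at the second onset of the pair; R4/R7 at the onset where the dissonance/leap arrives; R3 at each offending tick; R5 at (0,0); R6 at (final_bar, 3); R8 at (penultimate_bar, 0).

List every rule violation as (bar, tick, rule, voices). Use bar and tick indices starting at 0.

bar 0: v0=G3 v1=G4 downbeat P8
bar 1: v0=E3 v1=C4 downbeat m6
bar 2: v0=G3 v1=B3 downbeat M3
bar 3: v0=E3 v1=C4 downbeat m6
bar 4: v0=C3 v1=A3 downbeat M6
bar 5: v0=A3 v1=F4 downbeat m6
bar 6: v0=G3 v1=G4 downbeat P8

No violations across 7 bars (G3..G3 vs G4..G4).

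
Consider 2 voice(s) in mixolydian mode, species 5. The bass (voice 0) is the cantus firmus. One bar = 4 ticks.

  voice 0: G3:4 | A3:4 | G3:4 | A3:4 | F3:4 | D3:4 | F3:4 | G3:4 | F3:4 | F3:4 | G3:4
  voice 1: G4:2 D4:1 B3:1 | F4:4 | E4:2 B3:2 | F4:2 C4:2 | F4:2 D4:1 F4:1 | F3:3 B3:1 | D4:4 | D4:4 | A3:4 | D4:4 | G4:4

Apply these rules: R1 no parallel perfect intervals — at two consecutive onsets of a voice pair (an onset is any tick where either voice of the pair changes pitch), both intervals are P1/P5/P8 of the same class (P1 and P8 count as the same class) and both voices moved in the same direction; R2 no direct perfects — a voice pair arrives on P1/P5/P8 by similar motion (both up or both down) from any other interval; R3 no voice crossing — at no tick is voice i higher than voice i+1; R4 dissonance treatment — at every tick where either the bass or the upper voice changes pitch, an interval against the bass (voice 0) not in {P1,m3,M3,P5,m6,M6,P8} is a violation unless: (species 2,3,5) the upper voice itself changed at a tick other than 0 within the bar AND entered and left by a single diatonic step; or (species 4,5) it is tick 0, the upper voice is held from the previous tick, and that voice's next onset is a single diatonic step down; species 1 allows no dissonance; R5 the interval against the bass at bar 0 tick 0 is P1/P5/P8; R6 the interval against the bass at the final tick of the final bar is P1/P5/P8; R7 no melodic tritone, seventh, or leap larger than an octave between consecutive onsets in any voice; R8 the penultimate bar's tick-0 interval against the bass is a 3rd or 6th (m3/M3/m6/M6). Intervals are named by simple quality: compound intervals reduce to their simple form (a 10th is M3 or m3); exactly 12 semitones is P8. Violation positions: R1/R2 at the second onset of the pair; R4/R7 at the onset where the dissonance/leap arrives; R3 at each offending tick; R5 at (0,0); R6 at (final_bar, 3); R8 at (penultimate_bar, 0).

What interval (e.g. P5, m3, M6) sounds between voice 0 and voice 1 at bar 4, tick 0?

P8

voice 0=F3 voice 1=F4 -> P8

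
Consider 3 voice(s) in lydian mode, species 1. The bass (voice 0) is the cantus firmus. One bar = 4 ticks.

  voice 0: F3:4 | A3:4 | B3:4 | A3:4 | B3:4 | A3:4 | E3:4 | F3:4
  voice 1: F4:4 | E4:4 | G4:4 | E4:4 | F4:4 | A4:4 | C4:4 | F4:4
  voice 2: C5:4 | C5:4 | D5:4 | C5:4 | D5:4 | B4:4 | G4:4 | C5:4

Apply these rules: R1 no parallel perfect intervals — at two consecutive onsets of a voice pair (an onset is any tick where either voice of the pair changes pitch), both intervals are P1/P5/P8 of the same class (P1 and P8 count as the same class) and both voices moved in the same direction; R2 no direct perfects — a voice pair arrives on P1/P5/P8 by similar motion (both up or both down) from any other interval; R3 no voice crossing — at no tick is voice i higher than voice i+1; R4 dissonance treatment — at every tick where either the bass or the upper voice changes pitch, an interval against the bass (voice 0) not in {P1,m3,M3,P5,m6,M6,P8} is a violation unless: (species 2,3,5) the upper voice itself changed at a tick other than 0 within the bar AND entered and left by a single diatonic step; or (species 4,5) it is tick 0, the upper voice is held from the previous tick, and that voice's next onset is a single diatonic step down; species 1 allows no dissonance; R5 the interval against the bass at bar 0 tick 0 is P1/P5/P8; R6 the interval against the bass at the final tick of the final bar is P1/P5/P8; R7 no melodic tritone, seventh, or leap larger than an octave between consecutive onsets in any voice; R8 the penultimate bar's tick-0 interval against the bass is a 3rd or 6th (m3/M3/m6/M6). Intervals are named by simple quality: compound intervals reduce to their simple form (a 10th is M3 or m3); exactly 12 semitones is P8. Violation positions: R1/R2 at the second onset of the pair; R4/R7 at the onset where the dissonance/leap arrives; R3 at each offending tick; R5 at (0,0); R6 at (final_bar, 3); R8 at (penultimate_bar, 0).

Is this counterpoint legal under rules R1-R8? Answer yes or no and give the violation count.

bar 0: v0=F3 v1=F4 v2=C5 (P5)
bar 1: v0=A3 v1=E4 v2=C5 (m3)
bar 2: v0=B3 v1=G4 v2=D5 (m3)
bar 3: v0=A3 v1=E4 v2=C5 (m3)
bar 4: v0=B3 v1=F4 v2=D5 (m3)
bar 5: v0=A3 v1=A4 v2=B4 (M2)
bar 6: v0=E3 v1=C4 v2=G4 (m3)
bar 7: v0=F3 v1=F4 v2=C5 (P5)
  R2 @ bar2.0: E4/C5 m6 -> G4/D5 P5 similar
  R2 @ bar3.0: B3/G4 m6 -> A3/E4 P5 similar
  R4 @ bar4.0: B3/F4 TT untreated
  R4 @ bar5.0: A3/B4 M2 untreated
  R2 @ bar6.0: A4/B4 M2 -> C4/G4 P5 similar
  R1 @ bar7.0: C4/G4 P5 -> F4/C5 P5 similar
  R2 @ bar7.0: E3/C4 m6 -> F3/F4 P8 similar
  R2 @ bar7.0: E3/G4 m3 -> F3/C5 P5 similar

No (8 violations)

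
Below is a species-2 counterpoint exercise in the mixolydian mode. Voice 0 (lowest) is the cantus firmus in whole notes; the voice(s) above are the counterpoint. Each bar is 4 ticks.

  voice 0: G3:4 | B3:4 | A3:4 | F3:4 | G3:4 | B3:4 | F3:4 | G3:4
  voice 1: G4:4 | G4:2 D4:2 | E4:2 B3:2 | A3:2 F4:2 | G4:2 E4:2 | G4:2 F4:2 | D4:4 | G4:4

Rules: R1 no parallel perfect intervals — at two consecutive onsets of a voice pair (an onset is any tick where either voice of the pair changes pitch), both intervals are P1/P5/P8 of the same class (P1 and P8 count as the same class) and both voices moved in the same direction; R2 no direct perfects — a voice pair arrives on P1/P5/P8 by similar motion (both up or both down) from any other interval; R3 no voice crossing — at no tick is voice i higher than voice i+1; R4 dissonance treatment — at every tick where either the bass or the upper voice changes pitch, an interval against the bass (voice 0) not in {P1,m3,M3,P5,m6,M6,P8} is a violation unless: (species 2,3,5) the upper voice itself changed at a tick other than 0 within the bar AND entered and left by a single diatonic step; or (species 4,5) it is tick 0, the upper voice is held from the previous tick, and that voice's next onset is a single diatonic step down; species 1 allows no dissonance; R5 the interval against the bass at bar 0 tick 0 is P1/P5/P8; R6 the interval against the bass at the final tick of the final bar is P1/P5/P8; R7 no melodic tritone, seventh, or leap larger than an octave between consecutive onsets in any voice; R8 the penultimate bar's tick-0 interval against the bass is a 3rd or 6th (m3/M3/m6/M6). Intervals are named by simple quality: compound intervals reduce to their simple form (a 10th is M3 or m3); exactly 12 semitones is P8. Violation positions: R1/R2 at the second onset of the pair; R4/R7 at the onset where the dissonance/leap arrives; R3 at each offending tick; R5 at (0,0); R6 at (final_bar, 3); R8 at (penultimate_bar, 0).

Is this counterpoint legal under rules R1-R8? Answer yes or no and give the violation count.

No (5 violations)

bar 0: v0=G3 v1=G4 (P8)
bar 1: v0=B3 v1=G4 (m6)
bar 2: v0=A3 v1=E4 (P5)
bar 3: v0=F3 v1=A3 (M3)
bar 4: v0=G3 v1=G4 (P8)
bar 5: v0=B3 v1=G4 (m6)
bar 6: v0=F3 v1=D4 (M6)
bar 7: v0=G3 v1=G4 (P8)
  R4 @ bar2.2: A3/B3 M2 untreated
  R1 @ bar4.0: F3/F4 P8 -> G3/G4 P8 similar
  R4 @ bar5.2: B3/F4 TT untreated
  R7 @ bar6.0: B3->F3 leap 6st
  R2 @ bar7.0: F3/D4 M6 -> G3/G4 P8 similar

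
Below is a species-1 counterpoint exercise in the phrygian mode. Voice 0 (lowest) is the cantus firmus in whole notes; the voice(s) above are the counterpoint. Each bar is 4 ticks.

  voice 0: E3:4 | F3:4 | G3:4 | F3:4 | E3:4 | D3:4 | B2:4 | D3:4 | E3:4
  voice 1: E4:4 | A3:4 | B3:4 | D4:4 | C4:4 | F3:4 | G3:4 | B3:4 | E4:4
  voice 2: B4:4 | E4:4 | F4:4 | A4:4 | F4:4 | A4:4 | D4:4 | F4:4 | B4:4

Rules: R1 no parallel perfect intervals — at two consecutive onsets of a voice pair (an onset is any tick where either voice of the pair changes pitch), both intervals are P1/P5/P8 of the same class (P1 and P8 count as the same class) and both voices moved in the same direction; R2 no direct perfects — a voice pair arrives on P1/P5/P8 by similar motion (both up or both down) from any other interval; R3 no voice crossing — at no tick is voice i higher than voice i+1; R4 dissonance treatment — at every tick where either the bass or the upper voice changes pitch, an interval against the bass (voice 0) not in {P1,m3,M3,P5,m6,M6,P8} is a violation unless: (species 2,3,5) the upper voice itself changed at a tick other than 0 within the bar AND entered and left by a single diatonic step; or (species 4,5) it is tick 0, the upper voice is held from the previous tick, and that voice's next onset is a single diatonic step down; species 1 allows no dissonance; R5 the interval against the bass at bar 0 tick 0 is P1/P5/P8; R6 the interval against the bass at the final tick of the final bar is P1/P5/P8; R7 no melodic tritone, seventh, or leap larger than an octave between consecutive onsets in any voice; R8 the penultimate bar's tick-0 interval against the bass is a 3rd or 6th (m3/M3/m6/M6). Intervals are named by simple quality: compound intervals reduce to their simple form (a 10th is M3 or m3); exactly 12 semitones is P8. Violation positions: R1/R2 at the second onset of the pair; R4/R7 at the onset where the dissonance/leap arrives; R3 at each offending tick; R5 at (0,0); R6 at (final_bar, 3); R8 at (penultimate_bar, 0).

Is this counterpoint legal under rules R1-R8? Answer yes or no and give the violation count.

bar 0: v0=E3 v1=E4 v2=B4 (P5)
bar 1: v0=F3 v1=A3 v2=E4 (M7)
bar 2: v0=G3 v1=B3 v2=F4 (m7)
bar 3: v0=F3 v1=D4 v2=A4 (M3)
bar 4: v0=E3 v1=C4 v2=F4 (m2)
bar 5: v0=D3 v1=F3 v2=A4 (P5)
bar 6: v0=B2 v1=G3 v2=D4 (m3)
bar 7: v0=D3 v1=B3 v2=F4 (m3)
bar 8: v0=E3 v1=E4 v2=B4 (P5)
  R1 @ bar1.0: E4/B4 P5 -> A3/E4 P5 similar
  R4 @ bar1.0: F3/E4 M7 untreated
  R4 @ bar2.0: G3/F4 m7 untreated
  R2 @ bar3.0: B3/F4 TT -> D4/A4 P5 similar
  R4 @ bar4.0: E3/F4 m2 untreated
  R2 @ bar8.0: D3/B3 M6 -> E3/E4 P8 similar
  R2 @ bar8.0: D3/F4 m3 -> E3/B4 P5 similar
  R2 @ bar8.0: B3/F4 TT -> E4/B4 P5 similar
  R7 @ bar8.0: F4->B4 leap 6st

No (9 violations)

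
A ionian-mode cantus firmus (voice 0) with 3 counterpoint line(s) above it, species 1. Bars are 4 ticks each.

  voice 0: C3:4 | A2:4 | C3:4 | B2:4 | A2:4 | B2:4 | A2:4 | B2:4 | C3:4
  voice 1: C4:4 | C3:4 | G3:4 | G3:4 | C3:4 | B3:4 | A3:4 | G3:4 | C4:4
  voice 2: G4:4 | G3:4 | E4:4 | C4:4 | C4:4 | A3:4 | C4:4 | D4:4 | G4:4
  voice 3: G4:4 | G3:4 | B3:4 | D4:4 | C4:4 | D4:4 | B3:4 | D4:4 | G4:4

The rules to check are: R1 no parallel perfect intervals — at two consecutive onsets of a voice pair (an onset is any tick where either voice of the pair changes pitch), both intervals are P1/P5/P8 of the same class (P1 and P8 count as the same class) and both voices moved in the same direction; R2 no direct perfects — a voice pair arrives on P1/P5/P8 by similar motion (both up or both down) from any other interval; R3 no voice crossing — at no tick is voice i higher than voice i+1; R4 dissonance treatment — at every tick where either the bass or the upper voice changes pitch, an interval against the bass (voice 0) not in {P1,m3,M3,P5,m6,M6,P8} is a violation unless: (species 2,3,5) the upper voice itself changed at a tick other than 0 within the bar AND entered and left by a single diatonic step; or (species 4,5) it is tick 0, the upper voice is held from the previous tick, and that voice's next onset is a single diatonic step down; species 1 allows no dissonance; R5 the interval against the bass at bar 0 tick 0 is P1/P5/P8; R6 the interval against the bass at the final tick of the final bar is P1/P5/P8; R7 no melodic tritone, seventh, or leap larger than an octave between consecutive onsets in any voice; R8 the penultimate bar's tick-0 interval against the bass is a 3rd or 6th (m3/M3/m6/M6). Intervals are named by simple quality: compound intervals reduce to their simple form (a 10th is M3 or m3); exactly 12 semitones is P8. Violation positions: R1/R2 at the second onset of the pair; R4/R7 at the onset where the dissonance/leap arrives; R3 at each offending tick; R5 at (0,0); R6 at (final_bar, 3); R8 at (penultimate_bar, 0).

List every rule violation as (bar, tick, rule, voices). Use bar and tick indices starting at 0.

bar 0: v0=C3 v1=C4 v2=G4 v3=G4 downbeat P5
bar 1: v0=A2 v1=C3 v2=G3 v3=G3 downbeat m7
bar 2: v0=C3 v1=G3 v2=E4 v3=B3 downbeat M7
bar 3: v0=B2 v1=G3 v2=C4 v3=D4 downbeat m3
bar 4: v0=A2 v1=C3 v2=C4 v3=C4 downbeat m3
bar 5: v0=B2 v1=B3 v2=A3 v3=D4 downbeat m3
bar 6: v0=A2 v1=A3 v2=C4 v3=B3 downbeat M2
bar 7: v0=B2 v1=G3 v2=D4 v3=D4 downbeat m3
bar 8: v0=C3 v1=C4 v2=G4 v3=G4 downbeat P5
  -> R1 @ bar 1 tick 0 v(1, 2): C4/G4 P5 -> C3/G3 P5 similar
  -> R1 @ bar 1 tick 0 v(1, 3): C4/G4 P5 -> C3/G3 P5 similar
  -> R1 @ bar 1 tick 0 v(2, 3): G4/G4 P1 -> G3/G3 P1 similar
  -> R4 @ bar 1 tick 0 v(0, 2): A2/G3 m7 untreated
  -> R4 @ bar 1 tick 0 v(0, 3): A2/G3 m7 untreated
  -> R2 @ bar 2 tick 0 v(0, 1): A2/C3 m3 -> C3/G3 P5 similar
  -> R3 @ bar 2 tick 0 v(2, 3): E4 above B3
  -> R4 @ bar 2 tick 0 v(0, 3): C3/B3 M7 untreated
  -> R3 @ bar 2 tick 1 v(2, 3): E4 above B3
  -> R3 @ bar 2 tick 2 v(2, 3): E4 above B3
  -> R3 @ bar 2 tick 3 v(2, 3): E4 above B3
  -> R4 @ bar 3 tick 0 v(0, 2): B2/C4 m2 untreated
  -> R2 @ bar 4 tick 0 v(1, 3): G3/D4 P5 -> C3/C4 P8 similar
  -> R2 @ bar 5 tick 0 v(0, 1): A2/C3 m3 -> B2/B3 P8 similar
  -> R3 @ bar 5 tick 0 v(1, 2): B3 above A3
  -> R4 @ bar 5 tick 0 v(0, 2): B2/A3 m7 untreated
  -> R7 @ bar 5 tick 0 v(1,): C3->B3 leap 11st
  -> R3 @ bar 5 tick 1 v(1, 2): B3 above A3
  -> R3 @ bar 5 tick 2 v(1, 2): B3 above A3
  -> R3 @ bar 5 tick 3 v(1, 2): B3 above A3
  -> R1 @ bar 6 tick 0 v(0, 1): B2/B3 P8 -> A2/A3 P8 similar
  -> R3 @ bar 6 tick 0 v(2, 3): C4 above B3
  -> R4 @ bar 6 tick 0 v(0, 3): A2/B3 M2 untreated
  -> R3 @ bar 6 tick 1 v(2, 3): C4 above B3
  -> R3 @ bar 6 tick 2 v(2, 3): C4 above B3
  -> R3 @ bar 6 tick 3 v(2, 3): C4 above B3
  -> R2 @ bar 7 tick 0 v(2, 3): C4/B3 m2 -> D4/D4 P1 similar
  -> R1 @ bar 8 tick 0 v(1, 2): G3/D4 P5 -> C4/G4 P5 similar
  -> R1 @ bar 8 tick 0 v(1, 3): G3/D4 P5 -> C4/G4 P5 similar
  -> R1 @ bar 8 tick 0 v(2, 3): D4/D4 P1 -> G4/G4 P1 similar
  -> R2 @ bar 8 tick 0 v(0, 1): B2/G3 m6 -> C3/C4 P8 similar
  -> R2 @ bar 8 tick 0 v(0, 2): B2/D4 m3 -> C3/G4 P5 similar
  -> R2 @ bar 8 tick 0 v(0, 3): B2/D4 m3 -> C3/G4 P5 similar

(1, 0, R1, (1, 2))
(1, 0, R1, (1, 3))
(1, 0, R1, (2, 3))
(1, 0, R4, (0, 2))
(1, 0, R4, (0, 3))
(2, 0, R2, (0, 1))
(2, 0, R3, (2, 3))
(2, 0, R4, (0, 3))
(2, 1, R3, (2, 3))
(2, 2, R3, (2, 3))
(2, 3, R3, (2, 3))
(3, 0, R4, (0, 2))
(4, 0, R2, (1, 3))
(5, 0, R2, (0, 1))
(5, 0, R3, (1, 2))
(5, 0, R4, (0, 2))
(5, 0, R7, (1,))
(5, 1, R3, (1, 2))
(5, 2, R3, (1, 2))
(5, 3, R3, (1, 2))
(6, 0, R1, (0, 1))
(6, 0, R3, (2, 3))
(6, 0, R4, (0, 3))
(6, 1, R3, (2, 3))
(6, 2, R3, (2, 3))
(6, 3, R3, (2, 3))
(7, 0, R2, (2, 3))
(8, 0, R1, (1, 2))
(8, 0, R1, (1, 3))
(8, 0, R1, (2, 3))
(8, 0, R2, (0, 1))
(8, 0, R2, (0, 2))
(8, 0, R2, (0, 3))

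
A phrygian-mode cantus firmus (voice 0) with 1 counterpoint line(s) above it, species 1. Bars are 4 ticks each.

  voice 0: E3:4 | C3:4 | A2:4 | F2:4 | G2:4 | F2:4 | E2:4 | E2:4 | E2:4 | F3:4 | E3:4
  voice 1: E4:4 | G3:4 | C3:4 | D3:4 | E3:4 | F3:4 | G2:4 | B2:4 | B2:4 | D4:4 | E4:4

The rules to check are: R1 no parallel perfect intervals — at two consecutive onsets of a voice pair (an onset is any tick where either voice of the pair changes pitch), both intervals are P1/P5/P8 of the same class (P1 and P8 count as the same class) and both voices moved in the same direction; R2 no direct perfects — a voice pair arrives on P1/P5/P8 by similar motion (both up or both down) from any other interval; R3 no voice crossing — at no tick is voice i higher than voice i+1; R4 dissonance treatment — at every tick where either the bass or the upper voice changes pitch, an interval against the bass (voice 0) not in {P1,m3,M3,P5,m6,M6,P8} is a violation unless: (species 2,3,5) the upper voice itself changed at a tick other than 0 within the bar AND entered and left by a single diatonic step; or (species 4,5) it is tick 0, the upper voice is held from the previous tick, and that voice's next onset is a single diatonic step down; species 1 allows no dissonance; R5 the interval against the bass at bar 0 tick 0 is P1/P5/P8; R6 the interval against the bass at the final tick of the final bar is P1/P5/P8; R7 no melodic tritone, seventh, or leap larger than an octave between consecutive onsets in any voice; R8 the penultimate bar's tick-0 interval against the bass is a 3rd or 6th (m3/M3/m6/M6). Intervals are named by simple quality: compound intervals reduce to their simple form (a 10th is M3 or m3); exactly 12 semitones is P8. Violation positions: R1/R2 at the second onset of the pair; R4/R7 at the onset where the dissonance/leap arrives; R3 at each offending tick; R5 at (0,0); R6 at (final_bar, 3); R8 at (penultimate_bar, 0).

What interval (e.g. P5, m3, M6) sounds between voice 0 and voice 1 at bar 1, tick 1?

voice 0=C3 voice 1=G3 -> P5

P5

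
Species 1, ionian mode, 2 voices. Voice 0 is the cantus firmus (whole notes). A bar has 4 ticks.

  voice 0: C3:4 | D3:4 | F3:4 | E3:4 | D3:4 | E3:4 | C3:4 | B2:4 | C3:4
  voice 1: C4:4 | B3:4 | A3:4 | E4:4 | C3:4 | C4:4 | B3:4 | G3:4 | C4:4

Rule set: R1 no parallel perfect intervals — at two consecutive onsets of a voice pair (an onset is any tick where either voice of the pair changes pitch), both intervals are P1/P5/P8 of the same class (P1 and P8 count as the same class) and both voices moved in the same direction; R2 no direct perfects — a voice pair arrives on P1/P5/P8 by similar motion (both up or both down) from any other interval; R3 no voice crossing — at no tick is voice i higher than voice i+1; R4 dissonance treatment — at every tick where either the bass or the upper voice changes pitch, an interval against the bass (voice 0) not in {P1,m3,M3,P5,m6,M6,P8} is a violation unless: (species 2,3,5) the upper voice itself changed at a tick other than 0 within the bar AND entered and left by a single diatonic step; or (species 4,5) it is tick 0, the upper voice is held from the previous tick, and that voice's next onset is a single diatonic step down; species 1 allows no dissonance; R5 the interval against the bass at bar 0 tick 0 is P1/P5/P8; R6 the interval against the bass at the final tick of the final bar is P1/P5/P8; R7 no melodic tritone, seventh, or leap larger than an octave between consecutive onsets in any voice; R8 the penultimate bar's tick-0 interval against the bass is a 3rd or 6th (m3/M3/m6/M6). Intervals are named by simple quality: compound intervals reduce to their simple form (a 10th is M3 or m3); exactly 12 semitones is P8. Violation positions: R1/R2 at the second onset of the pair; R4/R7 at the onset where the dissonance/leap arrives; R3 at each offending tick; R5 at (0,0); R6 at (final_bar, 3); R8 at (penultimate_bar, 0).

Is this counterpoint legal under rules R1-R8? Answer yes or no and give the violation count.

No (8 violations)

bar 0: v0=C3 v1=C4 (P8)
bar 1: v0=D3 v1=B3 (M6)
bar 2: v0=F3 v1=A3 (M3)
bar 3: v0=E3 v1=E4 (P8)
bar 4: v0=D3 v1=C3 (M2)
bar 5: v0=E3 v1=C4 (m6)
bar 6: v0=C3 v1=B3 (M7)
bar 7: v0=B2 v1=G3 (m6)
bar 8: v0=C3 v1=C4 (P8)
  R3 @ bar4.0: D3 above C3
  R4 @ bar4.0: D3/C3 M2 untreated
  R7 @ bar4.0: E4->C3 leap 16st
  R3 @ bar4.1: D3 above C3
  R3 @ bar4.2: D3 above C3
  R3 @ bar4.3: D3 above C3
  R4 @ bar6.0: C3/B3 M7 untreated
  R2 @ bar8.0: B2/G3 m6 -> C3/C4 P8 similar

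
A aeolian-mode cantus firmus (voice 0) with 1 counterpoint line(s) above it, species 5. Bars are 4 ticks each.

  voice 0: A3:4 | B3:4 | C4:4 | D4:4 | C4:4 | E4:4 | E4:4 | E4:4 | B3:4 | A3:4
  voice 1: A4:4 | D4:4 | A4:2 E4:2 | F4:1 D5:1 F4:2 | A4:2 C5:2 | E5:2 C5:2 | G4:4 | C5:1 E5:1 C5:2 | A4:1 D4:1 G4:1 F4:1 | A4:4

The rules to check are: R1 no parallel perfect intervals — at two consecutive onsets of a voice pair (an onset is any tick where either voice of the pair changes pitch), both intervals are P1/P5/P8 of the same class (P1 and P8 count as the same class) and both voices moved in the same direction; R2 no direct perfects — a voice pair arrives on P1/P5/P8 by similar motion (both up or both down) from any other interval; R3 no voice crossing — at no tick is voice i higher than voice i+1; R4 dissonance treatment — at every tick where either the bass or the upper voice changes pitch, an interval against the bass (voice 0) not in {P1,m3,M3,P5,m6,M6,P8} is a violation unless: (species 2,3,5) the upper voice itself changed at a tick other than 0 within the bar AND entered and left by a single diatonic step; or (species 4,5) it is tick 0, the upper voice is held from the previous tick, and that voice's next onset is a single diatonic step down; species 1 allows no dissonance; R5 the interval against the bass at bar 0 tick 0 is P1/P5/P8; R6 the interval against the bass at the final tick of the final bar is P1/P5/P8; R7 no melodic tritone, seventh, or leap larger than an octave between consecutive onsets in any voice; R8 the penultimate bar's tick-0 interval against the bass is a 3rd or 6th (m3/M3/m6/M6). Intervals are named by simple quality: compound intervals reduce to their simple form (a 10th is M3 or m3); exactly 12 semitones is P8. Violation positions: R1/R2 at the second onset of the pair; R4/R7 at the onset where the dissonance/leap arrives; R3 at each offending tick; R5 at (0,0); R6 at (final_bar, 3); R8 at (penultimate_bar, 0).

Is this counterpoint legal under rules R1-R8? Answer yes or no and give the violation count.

bar 0: v0=A3 v1=A4 (P8)
bar 1: v0=B3 v1=D4 (m3)
bar 2: v0=C4 v1=A4 (M6)
bar 3: v0=D4 v1=F4 (m3)
bar 4: v0=C4 v1=A4 (M6)
bar 5: v0=E4 v1=E5 (P8)
bar 6: v0=E4 v1=G4 (m3)
bar 7: v0=E4 v1=C5 (m6)
bar 8: v0=B3 v1=A4 (m7)
bar 9: v0=A3 v1=A4 (P8)
  R1 @ bar5.0: C4/C5 P8 -> E4/E5 P8 similar
  R4 @ bar8.0: B3/A4 m7 untreated
  R8 @ bar8.0: penult m7 not 3rd/6th
  R4 @ bar8.3: B3/F4 TT untreated

No (4 violations)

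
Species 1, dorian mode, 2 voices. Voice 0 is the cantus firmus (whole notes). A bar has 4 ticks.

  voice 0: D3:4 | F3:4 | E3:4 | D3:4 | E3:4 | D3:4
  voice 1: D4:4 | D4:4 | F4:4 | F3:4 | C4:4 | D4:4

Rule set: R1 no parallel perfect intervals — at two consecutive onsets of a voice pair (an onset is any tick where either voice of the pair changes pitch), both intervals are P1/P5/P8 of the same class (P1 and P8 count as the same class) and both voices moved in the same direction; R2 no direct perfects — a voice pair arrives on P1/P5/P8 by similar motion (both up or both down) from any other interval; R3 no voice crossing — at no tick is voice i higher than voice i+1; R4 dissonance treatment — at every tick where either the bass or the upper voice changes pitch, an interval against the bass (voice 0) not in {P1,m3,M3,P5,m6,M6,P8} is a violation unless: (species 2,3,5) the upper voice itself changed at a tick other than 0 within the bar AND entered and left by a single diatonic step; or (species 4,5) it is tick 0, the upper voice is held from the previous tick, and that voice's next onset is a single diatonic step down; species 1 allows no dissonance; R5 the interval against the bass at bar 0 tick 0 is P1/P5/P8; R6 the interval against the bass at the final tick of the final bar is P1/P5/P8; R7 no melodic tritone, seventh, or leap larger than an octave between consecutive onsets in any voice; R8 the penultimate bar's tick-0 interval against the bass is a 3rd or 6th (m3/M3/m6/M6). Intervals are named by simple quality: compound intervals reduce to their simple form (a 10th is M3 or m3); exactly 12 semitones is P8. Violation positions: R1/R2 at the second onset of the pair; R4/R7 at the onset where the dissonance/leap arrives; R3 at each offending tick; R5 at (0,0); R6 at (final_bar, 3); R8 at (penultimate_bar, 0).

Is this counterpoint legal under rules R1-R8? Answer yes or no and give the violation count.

bar 0: v0=D3 v1=D4 (P8)
bar 1: v0=F3 v1=D4 (M6)
bar 2: v0=E3 v1=F4 (m2)
bar 3: v0=D3 v1=F3 (m3)
bar 4: v0=E3 v1=C4 (m6)
bar 5: v0=D3 v1=D4 (P8)
  R4 @ bar2.0: E3/F4 m2 untreated

No (1 violations)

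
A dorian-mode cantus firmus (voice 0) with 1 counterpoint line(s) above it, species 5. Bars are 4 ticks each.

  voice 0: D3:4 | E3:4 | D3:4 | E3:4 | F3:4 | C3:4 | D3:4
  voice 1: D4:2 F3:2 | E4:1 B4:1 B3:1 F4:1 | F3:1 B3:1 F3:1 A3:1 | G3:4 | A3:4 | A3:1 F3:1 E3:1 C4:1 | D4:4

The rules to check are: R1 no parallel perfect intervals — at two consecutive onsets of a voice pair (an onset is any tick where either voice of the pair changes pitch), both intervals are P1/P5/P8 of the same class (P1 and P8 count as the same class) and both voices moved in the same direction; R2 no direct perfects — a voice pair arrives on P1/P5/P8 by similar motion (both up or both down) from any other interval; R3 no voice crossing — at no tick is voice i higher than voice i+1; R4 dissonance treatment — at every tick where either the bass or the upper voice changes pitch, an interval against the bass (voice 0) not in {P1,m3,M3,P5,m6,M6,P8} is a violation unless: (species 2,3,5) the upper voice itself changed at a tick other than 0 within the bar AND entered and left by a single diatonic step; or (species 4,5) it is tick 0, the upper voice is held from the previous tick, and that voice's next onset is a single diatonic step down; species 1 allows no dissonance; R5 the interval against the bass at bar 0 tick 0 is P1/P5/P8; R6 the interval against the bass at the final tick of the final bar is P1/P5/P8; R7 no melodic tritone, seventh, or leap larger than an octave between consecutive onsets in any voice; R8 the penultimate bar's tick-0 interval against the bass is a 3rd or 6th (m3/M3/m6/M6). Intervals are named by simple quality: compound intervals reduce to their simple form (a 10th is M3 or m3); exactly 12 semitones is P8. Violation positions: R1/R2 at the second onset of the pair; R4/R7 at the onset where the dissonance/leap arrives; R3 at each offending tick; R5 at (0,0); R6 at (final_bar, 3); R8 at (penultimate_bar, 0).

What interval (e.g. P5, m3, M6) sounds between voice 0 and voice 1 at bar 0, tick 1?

voice 0=D3 voice 1=D4 -> P8

P8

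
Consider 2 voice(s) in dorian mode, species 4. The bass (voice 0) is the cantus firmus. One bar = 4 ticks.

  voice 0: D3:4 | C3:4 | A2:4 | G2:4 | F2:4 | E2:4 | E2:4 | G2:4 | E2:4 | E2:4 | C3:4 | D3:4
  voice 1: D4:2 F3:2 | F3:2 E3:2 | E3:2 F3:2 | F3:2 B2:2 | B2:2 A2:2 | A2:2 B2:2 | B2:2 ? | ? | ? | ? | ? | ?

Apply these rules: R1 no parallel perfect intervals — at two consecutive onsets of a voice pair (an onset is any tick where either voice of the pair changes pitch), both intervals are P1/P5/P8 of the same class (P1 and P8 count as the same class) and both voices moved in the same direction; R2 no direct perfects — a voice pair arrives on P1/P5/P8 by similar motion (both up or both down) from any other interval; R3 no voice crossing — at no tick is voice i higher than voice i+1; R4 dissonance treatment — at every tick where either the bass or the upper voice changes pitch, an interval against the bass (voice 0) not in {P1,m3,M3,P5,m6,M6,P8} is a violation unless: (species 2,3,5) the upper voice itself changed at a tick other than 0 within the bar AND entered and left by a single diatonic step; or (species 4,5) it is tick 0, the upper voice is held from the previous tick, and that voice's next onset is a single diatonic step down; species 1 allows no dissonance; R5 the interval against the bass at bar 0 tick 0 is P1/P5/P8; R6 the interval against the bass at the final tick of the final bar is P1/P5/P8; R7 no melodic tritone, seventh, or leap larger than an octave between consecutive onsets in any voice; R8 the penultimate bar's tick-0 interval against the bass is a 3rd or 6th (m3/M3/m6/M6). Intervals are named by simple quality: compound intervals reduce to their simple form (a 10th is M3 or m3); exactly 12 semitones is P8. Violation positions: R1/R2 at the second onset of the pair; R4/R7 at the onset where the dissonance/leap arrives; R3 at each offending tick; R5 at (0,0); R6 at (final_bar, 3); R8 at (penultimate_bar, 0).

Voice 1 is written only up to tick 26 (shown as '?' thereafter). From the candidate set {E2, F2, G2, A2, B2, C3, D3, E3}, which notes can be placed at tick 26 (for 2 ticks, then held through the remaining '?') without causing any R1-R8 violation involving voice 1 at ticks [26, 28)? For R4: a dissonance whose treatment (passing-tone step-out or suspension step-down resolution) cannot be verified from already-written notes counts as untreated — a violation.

{B2, C3, E2, E3, G2}

E2: legal
F2: violates R4,R7
G2: legal
A2: violates R4
B2: legal
C3: legal
D3: violates R4
E3: legal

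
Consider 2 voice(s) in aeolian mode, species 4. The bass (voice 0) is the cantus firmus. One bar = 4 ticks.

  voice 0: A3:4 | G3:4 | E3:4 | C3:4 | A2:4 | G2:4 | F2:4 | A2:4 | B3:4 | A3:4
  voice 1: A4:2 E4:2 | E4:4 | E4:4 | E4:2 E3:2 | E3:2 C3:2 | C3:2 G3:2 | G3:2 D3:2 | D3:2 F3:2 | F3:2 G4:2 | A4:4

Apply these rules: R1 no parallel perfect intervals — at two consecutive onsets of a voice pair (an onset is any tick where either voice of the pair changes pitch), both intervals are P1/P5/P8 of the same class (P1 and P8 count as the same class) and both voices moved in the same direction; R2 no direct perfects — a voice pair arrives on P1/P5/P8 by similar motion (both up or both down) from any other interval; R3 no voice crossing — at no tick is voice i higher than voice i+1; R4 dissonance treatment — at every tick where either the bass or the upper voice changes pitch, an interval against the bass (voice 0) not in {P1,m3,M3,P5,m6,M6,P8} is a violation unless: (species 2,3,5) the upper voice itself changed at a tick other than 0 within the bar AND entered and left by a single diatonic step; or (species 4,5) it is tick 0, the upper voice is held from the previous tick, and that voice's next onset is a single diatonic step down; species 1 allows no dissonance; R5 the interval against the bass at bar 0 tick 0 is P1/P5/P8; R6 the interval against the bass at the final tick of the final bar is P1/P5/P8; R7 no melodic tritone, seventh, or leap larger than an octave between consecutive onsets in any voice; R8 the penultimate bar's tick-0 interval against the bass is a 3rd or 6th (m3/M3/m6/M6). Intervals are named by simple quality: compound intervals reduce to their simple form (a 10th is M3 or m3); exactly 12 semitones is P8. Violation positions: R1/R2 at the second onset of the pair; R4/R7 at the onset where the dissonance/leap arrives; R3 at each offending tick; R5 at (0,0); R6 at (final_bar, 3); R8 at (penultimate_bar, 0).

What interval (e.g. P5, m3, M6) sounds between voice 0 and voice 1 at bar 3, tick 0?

voice 0=C3 voice 1=E4 -> M3

M3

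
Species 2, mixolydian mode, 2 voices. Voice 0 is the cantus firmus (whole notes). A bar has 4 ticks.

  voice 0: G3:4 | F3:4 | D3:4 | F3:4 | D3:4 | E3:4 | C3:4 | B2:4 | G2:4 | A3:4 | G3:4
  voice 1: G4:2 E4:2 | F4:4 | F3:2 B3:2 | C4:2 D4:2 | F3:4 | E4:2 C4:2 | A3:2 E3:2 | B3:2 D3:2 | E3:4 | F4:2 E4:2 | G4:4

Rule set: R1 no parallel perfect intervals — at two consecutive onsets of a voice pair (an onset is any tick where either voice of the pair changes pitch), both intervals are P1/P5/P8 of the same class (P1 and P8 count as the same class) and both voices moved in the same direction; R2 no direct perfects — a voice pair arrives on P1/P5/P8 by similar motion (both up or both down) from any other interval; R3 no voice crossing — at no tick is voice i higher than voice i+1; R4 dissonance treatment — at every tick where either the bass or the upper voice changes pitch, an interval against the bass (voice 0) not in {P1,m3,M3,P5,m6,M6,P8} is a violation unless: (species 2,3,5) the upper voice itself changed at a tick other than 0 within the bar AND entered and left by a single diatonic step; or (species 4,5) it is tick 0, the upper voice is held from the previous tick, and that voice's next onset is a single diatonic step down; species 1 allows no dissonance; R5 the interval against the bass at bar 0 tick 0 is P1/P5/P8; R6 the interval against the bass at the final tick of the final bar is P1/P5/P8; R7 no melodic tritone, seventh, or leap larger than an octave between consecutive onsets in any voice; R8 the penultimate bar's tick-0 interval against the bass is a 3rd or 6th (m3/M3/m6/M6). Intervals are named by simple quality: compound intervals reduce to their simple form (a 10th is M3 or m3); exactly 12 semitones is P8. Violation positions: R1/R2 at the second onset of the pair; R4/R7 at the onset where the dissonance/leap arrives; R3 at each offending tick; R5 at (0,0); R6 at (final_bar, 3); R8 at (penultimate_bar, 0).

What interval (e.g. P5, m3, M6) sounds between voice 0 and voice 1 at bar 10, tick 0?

voice 0=G3 voice 1=G4 -> P8

P8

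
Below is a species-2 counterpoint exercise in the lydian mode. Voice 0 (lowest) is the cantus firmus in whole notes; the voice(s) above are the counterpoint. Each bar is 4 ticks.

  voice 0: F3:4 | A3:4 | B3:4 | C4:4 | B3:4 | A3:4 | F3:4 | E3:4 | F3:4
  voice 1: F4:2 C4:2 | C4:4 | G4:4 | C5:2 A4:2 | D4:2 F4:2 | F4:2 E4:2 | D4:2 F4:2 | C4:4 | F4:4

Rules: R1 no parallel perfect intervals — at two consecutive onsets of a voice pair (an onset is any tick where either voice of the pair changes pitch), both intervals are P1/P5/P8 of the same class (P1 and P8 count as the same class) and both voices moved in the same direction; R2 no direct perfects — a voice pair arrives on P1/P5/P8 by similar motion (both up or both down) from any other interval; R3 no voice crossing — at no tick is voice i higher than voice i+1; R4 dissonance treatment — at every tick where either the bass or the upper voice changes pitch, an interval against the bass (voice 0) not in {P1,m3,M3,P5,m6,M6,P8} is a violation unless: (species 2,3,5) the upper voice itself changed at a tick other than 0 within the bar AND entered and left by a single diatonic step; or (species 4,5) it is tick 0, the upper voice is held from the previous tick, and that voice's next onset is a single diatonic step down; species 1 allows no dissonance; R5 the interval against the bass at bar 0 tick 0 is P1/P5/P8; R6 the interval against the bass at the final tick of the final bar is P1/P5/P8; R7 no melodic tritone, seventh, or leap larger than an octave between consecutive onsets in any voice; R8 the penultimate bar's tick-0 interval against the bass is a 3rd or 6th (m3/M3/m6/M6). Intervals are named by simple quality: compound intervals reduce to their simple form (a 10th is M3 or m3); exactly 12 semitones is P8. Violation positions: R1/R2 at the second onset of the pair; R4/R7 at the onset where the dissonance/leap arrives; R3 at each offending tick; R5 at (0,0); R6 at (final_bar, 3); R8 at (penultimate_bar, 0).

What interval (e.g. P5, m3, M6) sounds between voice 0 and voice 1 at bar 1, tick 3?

m3

voice 0=A3 voice 1=C4 -> m3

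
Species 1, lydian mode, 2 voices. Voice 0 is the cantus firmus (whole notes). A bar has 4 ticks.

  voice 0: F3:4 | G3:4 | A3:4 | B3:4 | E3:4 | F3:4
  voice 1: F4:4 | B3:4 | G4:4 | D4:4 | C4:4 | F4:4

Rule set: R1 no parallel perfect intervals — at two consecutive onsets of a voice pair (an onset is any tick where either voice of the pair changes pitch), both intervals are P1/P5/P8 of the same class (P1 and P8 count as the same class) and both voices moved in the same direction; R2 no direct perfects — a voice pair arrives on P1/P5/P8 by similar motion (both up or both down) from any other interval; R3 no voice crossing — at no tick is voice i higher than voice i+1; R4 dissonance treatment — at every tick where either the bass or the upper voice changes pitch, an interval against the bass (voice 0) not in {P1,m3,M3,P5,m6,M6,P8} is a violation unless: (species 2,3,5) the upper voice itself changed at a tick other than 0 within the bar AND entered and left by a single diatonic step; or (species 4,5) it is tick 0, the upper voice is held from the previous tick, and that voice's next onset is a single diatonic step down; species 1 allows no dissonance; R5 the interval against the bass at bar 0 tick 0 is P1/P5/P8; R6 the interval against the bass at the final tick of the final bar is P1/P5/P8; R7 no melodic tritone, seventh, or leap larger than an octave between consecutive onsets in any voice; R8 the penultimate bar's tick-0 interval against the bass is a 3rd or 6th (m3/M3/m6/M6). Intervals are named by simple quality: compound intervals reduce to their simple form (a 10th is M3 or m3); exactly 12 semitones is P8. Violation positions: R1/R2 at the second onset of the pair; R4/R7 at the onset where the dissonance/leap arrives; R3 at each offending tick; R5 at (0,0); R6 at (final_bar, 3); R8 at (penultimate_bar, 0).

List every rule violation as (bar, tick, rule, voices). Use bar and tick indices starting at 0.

bar 0: v0=F3 v1=F4 downbeat P8
bar 1: v0=G3 v1=B3 downbeat M3
bar 2: v0=A3 v1=G4 downbeat m7
bar 3: v0=B3 v1=D4 downbeat m3
bar 4: v0=E3 v1=C4 downbeat m6
bar 5: v0=F3 v1=F4 downbeat P8
  -> R7 @ bar 1 tick 0 v(1,): F4->B3 leap 6st
  -> R4 @ bar 2 tick 0 v(0, 1): A3/G4 m7 untreated
  -> R2 @ bar 5 tick 0 v(0, 1): E3/C4 m6 -> F3/F4 P8 similar

(1, 0, R7, (1,))
(2, 0, R4, (0, 1))
(5, 0, R2, (0, 1))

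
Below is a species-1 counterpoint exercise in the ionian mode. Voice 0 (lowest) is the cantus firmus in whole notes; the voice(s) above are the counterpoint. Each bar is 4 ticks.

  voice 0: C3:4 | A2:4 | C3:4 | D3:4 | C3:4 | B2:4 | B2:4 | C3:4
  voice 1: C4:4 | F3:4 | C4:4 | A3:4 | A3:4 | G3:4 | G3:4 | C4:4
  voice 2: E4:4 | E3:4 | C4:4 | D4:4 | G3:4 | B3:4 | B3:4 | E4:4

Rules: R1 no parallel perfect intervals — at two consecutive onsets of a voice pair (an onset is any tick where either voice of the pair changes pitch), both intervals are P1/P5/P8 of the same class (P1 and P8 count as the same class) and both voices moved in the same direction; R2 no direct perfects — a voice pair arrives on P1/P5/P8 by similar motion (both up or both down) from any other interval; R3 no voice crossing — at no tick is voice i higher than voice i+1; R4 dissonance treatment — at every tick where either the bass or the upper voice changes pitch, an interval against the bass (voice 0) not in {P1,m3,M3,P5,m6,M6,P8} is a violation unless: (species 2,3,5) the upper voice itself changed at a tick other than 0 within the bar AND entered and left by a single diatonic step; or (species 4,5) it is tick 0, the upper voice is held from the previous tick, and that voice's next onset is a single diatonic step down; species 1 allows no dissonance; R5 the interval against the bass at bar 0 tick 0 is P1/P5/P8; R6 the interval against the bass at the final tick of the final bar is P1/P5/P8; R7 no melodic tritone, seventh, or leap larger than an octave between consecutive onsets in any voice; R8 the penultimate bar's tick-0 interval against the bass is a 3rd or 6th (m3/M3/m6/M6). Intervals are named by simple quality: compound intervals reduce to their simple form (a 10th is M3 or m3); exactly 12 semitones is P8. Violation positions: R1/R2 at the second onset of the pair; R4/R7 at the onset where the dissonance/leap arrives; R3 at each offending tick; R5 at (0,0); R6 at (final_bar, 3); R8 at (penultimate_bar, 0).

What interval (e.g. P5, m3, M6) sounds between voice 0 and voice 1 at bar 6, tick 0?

voice 0=B2 voice 1=G3 -> m6

m6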